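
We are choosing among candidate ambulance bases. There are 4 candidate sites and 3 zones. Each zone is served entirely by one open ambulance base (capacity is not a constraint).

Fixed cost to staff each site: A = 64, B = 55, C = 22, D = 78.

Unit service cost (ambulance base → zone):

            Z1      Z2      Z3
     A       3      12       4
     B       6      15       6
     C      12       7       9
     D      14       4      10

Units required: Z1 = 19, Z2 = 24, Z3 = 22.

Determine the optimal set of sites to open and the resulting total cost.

Open A and D; minimum total cost 383.

For any fixed open set, each zone goes to its cheapest open site; total = fixed + service.
{A, D}: Z1→A 3·19=57, Z2→D 4·24=96, Z3→A 4·22=88. Service 241; fixed 142; total 383.
{A, C}: service 313 + fixed 86 = 399
{A, C, D}: service 241 + fixed 164 = 405
{A, B, C, D}: service 241 + fixed 219 = 460
(All 15 nonempty subsets were checked; A and D is lowest.)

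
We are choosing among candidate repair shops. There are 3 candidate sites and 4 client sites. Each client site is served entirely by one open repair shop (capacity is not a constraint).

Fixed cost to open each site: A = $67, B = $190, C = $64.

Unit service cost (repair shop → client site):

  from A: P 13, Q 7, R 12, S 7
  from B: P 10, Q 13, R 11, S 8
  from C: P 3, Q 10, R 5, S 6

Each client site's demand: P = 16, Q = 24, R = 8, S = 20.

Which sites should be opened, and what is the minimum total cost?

For any fixed open set, each client site goes to its cheapest open site; total = fixed + service.
{A, C}: P→C 3·16=48, Q→A 7·24=168, R→C 5·8=40, S→C 6·20=120. Service 376; fixed 131; total 507.
{C}: service 448 + fixed 64 = 512
{A}: P→A 13·16=208, Q→A 7·24=168, R→A 12·8=96, S→A 7·20=140. Service 612; fixed 67; total 679.
{A, B, C}: P→C 3·16=48, Q→A 7·24=168, R→C 5·8=40, S→C 6·20=120. Service 376; fixed 321; total 697.
No other subset beats 507.

Open A and C; minimum total cost 507.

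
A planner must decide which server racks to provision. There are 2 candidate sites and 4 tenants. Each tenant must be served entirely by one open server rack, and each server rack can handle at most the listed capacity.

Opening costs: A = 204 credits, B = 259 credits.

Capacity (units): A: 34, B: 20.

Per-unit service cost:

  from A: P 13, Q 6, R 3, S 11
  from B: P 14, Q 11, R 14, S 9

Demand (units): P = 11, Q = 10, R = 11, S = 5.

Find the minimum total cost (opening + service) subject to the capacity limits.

Minimum total cost: 744

Open {A, B}: P→A 13·11=143, Q→A 6·10=60, R→A 3·11=33, S→B 9·5=45.
Loads: A carries 32/34, B carries 5/20. Service 281; fixed 463; total 744.
Next best feasible plan costs 755.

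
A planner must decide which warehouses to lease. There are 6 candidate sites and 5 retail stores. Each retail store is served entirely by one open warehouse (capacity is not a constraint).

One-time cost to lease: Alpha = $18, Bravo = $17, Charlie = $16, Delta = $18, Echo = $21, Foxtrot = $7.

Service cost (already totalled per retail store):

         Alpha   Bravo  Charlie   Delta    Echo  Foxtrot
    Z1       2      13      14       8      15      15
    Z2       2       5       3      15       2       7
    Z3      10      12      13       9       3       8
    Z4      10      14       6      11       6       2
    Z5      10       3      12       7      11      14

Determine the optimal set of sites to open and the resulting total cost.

For any fixed open set, each retail store goes to its cheapest open site; total = fixed + service.
{Alpha, Foxtrot}: Z1→Alpha 2, Z2→Alpha 2, Z3→Foxtrot 8, Z4→Foxtrot 2, Z5→Alpha 10. Service 24; fixed 25; total 49.
{Alpha}: service 34 + fixed 18 = 52
{Foxtrot}: service 46 + fixed 7 = 53
{Alpha, Bravo, Charlie, Delta, Echo, Foxtrot}: service 12 + fixed 97 = 109
No other subset beats 49.

Open Alpha and Foxtrot; minimum total cost 49.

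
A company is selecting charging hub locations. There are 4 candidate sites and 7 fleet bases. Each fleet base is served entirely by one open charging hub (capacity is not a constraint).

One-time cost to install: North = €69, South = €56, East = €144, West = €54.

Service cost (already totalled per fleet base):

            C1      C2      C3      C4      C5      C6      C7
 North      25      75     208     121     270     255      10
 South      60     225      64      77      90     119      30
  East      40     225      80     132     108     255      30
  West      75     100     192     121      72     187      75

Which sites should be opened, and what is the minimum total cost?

Open North and South; minimum total cost 585.

For any fixed open set, each fleet base goes to its cheapest open site; total = fixed + service.
{North, South}: C1→North 25, C2→North 75, C3→South 64, C4→South 77, C5→South 90, C6→South 119, C7→North 10. Service 460; fixed 125; total 585.
{North, South, West}: service 442 + fixed 179 = 621
{South, West}: C1→South 60, C2→West 100, C3→South 64, C4→South 77, C5→West 72, C6→South 119, C7→South 30. Service 522; fixed 110; total 632.
{North, South, East, West}: C1→North 25, C2→North 75, C3→South 64, C4→South 77, C5→West 72, C6→South 119, C7→North 10. Service 442; fixed 323; total 765.
No other subset beats 585.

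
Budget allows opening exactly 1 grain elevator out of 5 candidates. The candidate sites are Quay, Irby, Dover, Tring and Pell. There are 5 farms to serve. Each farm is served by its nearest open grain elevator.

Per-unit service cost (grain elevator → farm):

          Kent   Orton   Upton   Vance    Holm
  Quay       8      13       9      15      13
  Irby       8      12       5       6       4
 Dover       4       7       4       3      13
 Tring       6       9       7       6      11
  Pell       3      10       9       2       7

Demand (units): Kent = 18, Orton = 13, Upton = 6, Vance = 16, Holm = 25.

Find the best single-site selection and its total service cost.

Choose Pell only; total service cost 445.

With exactly 1 open, each farm uses its cheapest among the chosen.
{Pell}: Kent→Pell 3·18=54, Orton→Pell 10·13=130, Upton→Pell 9·6=54, Vance→Pell 2·16=32, Holm→Pell 7·25=175. Service cost 445.
{Irby}: service cost 526
{Dover}: service cost 560
Among all 5 size-1 choices, {Pell} is lowest.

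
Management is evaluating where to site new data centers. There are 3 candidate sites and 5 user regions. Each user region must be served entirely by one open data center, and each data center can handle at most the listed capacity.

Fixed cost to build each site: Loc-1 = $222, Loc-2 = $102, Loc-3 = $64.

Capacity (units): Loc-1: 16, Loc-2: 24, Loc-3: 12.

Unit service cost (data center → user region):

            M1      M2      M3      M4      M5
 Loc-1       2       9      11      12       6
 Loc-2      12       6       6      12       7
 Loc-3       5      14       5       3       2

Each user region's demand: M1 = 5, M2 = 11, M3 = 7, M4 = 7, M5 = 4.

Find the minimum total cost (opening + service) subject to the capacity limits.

Open {Loc-2, Loc-3}: M1→Loc-3 5·5=25, M2→Loc-2 6·11=66, M3→Loc-2 6·7=42, M4→Loc-3 3·7=21, M5→Loc-2 7·4=28.
Loads: Loc-2 carries 22/24, Loc-3 carries 12/12. Service 182; fixed 166; total 348.
Next best feasible plan costs 363.

Minimum total cost: 348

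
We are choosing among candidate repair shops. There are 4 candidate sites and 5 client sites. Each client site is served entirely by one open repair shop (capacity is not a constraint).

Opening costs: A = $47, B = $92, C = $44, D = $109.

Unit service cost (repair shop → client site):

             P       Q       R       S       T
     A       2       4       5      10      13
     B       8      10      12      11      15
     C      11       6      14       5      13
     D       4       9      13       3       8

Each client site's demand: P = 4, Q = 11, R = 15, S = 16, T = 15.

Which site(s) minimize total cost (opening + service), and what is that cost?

Open A and D; minimum total cost 451.

For any fixed open set, each client site goes to its cheapest open site; total = fixed + service.
{A, D}: P→A 2·4=8, Q→A 4·11=44, R→A 5·15=75, S→D 3·16=48, T→D 8·15=120. Service 295; fixed 156; total 451.
{A, C}: P→A 2·4=8, Q→A 4·11=44, R→A 5·15=75, S→C 5·16=80, T→A 13·15=195. Service 402; fixed 91; total 493.
{A, C, D}: service 295 + fixed 200 = 495
{A, B, C, D}: service 295 + fixed 292 = 587
(All 15 nonempty subsets were checked; A and D is lowest.)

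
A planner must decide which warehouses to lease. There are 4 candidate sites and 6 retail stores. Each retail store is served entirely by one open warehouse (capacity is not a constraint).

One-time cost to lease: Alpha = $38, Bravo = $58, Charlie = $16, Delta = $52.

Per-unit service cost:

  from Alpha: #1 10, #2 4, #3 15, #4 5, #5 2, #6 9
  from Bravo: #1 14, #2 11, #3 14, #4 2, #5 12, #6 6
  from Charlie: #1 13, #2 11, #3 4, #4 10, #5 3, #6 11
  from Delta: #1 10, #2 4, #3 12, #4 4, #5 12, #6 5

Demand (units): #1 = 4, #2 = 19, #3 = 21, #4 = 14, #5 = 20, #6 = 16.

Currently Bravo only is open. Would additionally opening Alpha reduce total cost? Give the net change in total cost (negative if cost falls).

Yes — net change −311 (cost falls by 311).

Current service cost with {Bravo}: 923.
Adding Alpha: each retail store re-picks its cheapest; new service cost 574, saving 349.
Extra fixed cost: 38. Net change = 38 − 349 = -311.
(Totals: 981 → 670.)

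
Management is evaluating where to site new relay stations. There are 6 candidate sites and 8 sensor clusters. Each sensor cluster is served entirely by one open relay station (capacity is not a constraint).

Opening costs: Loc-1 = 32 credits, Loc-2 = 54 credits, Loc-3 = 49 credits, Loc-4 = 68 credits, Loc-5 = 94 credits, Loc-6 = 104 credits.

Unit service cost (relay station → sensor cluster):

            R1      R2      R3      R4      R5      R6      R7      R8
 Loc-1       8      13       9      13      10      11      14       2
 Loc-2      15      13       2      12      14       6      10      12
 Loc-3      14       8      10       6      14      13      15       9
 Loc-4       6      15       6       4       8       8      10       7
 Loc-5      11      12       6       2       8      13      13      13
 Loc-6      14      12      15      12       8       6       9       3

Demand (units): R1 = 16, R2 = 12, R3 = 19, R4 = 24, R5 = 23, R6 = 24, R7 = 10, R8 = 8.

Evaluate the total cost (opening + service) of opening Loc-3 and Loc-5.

Total cost: 1275

Each sensor cluster is assigned to its cheapest site among the open ones.
{Loc-3, Loc-5}: R1→Loc-5 11·16=176, R2→Loc-3 8·12=96, R3→Loc-5 6·19=114, R4→Loc-5 2·24=48, R5→Loc-5 8·23=184, R6→Loc-3 13·24=312, R7→Loc-5 13·10=130, R8→Loc-3 9·8=72. Service 1132; fixed 143; total 1275.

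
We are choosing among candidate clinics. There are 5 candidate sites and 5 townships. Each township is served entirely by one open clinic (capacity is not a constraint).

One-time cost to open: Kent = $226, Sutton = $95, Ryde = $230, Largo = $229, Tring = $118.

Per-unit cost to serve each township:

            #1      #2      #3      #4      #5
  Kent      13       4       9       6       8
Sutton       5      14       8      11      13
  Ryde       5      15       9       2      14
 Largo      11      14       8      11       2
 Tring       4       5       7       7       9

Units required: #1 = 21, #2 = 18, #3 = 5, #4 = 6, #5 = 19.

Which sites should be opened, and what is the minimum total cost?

For any fixed open set, each township goes to its cheapest open site; total = fixed + service.
{Tring}: #1→Tring 4·21=84, #2→Tring 5·18=90, #3→Tring 7·5=35, #4→Tring 7·6=42, #5→Tring 9·19=171. Service 422; fixed 118; total 540.
{Sutton, Tring}: service 422 + fixed 213 = 635
{Largo, Tring}: service 289 + fixed 347 = 636
{Kent, Sutton, Ryde, Largo, Tring}: #1→Tring 4·21=84, #2→Kent 4·18=72, #3→Tring 7·5=35, #4→Ryde 2·6=12, #5→Largo 2·19=38. Service 241; fixed 898; total 1139.
No other subset beats 540.

Open Tring only; minimum total cost 540.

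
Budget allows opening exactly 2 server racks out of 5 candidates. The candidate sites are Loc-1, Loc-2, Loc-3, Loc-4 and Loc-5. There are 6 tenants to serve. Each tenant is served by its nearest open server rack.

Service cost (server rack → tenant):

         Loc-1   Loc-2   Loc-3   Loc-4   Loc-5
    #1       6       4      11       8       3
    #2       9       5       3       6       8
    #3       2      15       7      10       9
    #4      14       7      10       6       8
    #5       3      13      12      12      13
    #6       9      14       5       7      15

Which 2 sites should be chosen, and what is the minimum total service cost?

With exactly 2 open, each tenant uses its cheapest among the chosen.
{Loc-1, Loc-3}: #1→Loc-1 6, #2→Loc-3 3, #3→Loc-1 2, #4→Loc-3 10, #5→Loc-1 3, #6→Loc-3 5. Service cost 29.
{Loc-1, Loc-2}: service cost 30
{Loc-1, Loc-4}: service cost 30
Among all 10 size-2 choices, {Loc-1, Loc-3} is lowest.

Choose Loc-1 and Loc-3; total service cost 29.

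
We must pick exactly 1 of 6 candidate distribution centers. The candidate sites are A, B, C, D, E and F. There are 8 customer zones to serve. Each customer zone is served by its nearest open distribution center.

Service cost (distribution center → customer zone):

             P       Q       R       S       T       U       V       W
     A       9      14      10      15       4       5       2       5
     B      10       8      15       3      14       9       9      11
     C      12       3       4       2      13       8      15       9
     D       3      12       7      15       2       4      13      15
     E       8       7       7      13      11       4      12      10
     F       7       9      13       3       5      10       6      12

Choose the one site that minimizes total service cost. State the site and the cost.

With exactly 1 open, each customer zone uses its cheapest among the chosen.
{A}: P→A 9, Q→A 14, R→A 10, S→A 15, T→A 4, U→A 5, V→A 2, W→A 5. Service cost 64.
{F}: service cost 65
{C}: service cost 66
Among all 6 size-1 choices, {A} is lowest.

Choose A only; total service cost 64.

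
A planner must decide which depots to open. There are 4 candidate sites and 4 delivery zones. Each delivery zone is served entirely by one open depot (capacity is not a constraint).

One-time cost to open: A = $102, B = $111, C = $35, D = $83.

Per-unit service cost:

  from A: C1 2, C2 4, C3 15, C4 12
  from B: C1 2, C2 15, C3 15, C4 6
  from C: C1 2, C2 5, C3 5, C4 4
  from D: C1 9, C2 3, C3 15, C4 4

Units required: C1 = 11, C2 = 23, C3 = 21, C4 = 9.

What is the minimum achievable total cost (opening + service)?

Minimum total cost: 313

For any fixed open set, each delivery zone goes to its cheapest open site; total = fixed + service.
{C}: C1→C 2·11=22, C2→C 5·23=115, C3→C 5·21=105, C4→C 4·9=36. Service 278; fixed 35; total 313.
{C, D}: service 232 + fixed 118 = 350
{A, C}: service 255 + fixed 137 = 392
{A, B, C, D}: C1→A 2·11=22, C2→D 3·23=69, C3→C 5·21=105, C4→C 4·9=36. Service 232; fixed 331; total 563.
No other subset beats 313.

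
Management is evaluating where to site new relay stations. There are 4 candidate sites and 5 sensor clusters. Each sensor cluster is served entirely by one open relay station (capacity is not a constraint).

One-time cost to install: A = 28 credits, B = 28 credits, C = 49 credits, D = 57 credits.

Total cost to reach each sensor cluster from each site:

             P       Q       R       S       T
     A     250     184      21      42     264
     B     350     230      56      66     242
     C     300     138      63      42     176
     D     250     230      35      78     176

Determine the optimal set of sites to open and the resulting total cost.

For any fixed open set, each sensor cluster goes to its cheapest open site; total = fixed + service.
{A, C}: P→A 250, Q→C 138, R→A 21, S→A 42, T→C 176. Service 627; fixed 77; total 704.
{A, B, C}: P→A 250, Q→C 138, R→A 21, S→A 42, T→C 176. Service 627; fixed 105; total 732.
{C, D}: service 641 + fixed 106 = 747
{A, B, C, D}: service 627 + fixed 162 = 789
No other subset beats 704.

Open A and C; minimum total cost 704.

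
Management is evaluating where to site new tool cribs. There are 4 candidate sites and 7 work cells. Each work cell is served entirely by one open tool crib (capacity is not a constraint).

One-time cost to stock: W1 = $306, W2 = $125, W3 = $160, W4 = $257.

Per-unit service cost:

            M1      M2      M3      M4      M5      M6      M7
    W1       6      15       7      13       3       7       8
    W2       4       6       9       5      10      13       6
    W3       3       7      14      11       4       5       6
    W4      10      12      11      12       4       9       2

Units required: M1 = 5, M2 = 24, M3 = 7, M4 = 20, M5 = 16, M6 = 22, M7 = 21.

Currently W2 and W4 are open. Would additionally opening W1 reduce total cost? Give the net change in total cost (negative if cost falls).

Current service cost with {W2, W4}: 631.
Adding W1: each work cell re-picks its cheapest; new service cost 557, saving 74.
Extra fixed cost: 306. Net change = 306 − 74 = 232.
(Totals: 1013 → 1245.)

No — net change +232 (cost rises by 232).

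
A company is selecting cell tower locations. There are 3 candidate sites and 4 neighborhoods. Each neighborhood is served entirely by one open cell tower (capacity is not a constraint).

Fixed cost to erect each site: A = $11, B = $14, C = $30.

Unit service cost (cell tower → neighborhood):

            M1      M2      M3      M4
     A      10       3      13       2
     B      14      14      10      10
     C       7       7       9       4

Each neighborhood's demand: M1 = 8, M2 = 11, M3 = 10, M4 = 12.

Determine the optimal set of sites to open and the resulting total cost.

For any fixed open set, each neighborhood goes to its cheapest open site; total = fixed + service.
{A, C}: M1→C 7·8=56, M2→A 3·11=33, M3→C 9·10=90, M4→A 2·12=24. Service 203; fixed 41; total 244.
{A, B, C}: M1→C 7·8=56, M2→A 3·11=33, M3→C 9·10=90, M4→A 2·12=24. Service 203; fixed 55; total 258.
{A, B}: M1→A 10·8=80, M2→A 3·11=33, M3→B 10·10=100, M4→A 2·12=24. Service 237; fixed 25; total 262.
{A}: service 267 + fixed 11 = 278
No other subset beats 244.

Open A and C; minimum total cost 244.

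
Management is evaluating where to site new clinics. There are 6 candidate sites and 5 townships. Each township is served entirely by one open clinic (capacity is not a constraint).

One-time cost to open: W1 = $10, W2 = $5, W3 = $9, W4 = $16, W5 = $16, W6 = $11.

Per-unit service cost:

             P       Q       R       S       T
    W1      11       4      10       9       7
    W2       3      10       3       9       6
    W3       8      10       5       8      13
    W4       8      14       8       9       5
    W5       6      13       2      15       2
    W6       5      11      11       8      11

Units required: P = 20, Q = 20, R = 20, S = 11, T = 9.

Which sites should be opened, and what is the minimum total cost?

For any fixed open set, each township goes to its cheapest open site; total = fixed + service.
{W1, W2, W3, W5}: P→W2 3·20=60, Q→W1 4·20=80, R→W5 2·20=40, S→W3 8·11=88, T→W5 2·9=18. Service 286; fixed 40; total 326.
{W1, W2, W5}: P→W2 3·20=60, Q→W1 4·20=80, R→W5 2·20=40, S→W1 9·11=99, T→W5 2·9=18. Service 297; fixed 31; total 328.
{W1, W2, W5, W6}: P→W2 3·20=60, Q→W1 4·20=80, R→W5 2·20=40, S→W6 8·11=88, T→W5 2·9=18. Service 286; fixed 42; total 328.
{W1, W2, W3, W4, W5, W6}: service 286 + fixed 67 = 353
No other subset beats 326.

Open W1, W2, W3 and W5; minimum total cost 326.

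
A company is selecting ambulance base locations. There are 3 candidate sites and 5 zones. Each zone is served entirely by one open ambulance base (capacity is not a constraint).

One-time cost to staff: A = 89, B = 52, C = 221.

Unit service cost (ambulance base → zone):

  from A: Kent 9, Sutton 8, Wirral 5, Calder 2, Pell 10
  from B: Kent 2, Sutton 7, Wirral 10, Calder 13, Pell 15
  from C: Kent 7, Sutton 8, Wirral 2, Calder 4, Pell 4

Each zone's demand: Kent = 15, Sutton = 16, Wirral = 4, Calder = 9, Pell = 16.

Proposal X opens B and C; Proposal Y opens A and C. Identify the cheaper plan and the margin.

Proposal X is cheaper by 110.

Proposal X: {B, C}: Kent→B 2·15=30, Sutton→B 7·16=112, Wirral→C 2·4=8, Calder→C 4·9=36, Pell→C 4·16=64. Service 250; fixed 273; total 523.
Proposal Y: {A, C}: Kent→C 7·15=105, Sutton→A 8·16=128, Wirral→C 2·4=8, Calder→A 2·9=18, Pell→C 4·16=64. Service 323; fixed 310; total 633.
Difference: |523 − 633| = 110.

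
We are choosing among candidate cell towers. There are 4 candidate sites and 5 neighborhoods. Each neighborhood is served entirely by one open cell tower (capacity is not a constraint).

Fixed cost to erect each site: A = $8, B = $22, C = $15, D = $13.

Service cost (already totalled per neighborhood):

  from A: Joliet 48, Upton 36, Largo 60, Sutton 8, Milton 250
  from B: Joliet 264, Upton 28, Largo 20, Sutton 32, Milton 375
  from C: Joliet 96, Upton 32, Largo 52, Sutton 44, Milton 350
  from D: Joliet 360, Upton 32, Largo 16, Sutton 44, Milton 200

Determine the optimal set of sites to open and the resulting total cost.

For any fixed open set, each neighborhood goes to its cheapest open site; total = fixed + service.
{A, D}: Joliet→A 48, Upton→D 32, Largo→D 16, Sutton→A 8, Milton→D 200. Service 304; fixed 21; total 325.
{A, C, D}: service 304 + fixed 36 = 340
{A, B, D}: service 300 + fixed 43 = 343
{A, B, C, D}: Joliet→A 48, Upton→B 28, Largo→D 16, Sutton→A 8, Milton→D 200. Service 300; fixed 58; total 358.
(All 15 nonempty subsets were checked; A and D is lowest.)

Open A and D; minimum total cost 325.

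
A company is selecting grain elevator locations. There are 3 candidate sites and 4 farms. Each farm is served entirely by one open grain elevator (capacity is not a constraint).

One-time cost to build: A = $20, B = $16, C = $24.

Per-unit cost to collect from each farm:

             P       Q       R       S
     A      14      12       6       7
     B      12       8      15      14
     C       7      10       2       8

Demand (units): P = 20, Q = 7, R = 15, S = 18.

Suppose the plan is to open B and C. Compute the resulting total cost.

Total cost: 410

Each farm is assigned to its cheapest site among the open ones.
{B, C}: P→C 7·20=140, Q→B 8·7=56, R→C 2·15=30, S→C 8·18=144. Service 370; fixed 40; total 410.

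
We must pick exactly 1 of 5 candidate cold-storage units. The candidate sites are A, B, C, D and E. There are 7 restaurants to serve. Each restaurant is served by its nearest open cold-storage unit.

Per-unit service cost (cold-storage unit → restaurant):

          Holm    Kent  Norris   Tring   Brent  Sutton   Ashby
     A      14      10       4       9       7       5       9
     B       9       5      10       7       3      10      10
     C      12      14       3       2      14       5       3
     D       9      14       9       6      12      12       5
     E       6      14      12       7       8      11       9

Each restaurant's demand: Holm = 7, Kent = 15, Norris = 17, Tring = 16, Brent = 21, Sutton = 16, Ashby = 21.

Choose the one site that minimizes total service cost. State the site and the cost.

With exactly 1 open, each restaurant uses its cheapest among the chosen.
{C}: Holm→C 12·7=84, Kent→C 14·15=210, Norris→C 3·17=51, Tring→C 2·16=32, Brent→C 14·21=294, Sutton→C 5·16=80, Ashby→C 3·21=63. Service cost 814.
{B}: service cost 853
{A}: service cost 876
Among all 5 size-1 choices, {C} is lowest.

Choose C only; total service cost 814.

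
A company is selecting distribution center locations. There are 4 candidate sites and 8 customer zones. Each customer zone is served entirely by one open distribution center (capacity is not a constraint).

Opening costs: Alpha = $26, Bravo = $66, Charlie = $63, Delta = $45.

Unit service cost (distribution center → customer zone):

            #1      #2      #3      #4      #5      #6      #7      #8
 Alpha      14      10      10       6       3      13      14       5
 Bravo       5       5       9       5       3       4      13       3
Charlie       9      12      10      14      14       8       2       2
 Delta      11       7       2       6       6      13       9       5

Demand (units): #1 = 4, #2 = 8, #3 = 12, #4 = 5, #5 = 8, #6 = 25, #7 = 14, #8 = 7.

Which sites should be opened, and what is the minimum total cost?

For any fixed open set, each customer zone goes to its cheapest open site; total = fixed + service.
{Bravo, Charlie, Delta}: #1→Bravo 5·4=20, #2→Bravo 5·8=40, #3→Delta 2·12=24, #4→Bravo 5·5=25, #5→Bravo 3·8=24, #6→Bravo 4·25=100, #7→Charlie 2·14=28, #8→Charlie 2·7=14. Service 275; fixed 174; total 449.
{Alpha, Bravo, Charlie, Delta}: #1→Bravo 5·4=20, #2→Bravo 5·8=40, #3→Delta 2·12=24, #4→Bravo 5·5=25, #5→Alpha 3·8=24, #6→Bravo 4·25=100, #7→Charlie 2·14=28, #8→Charlie 2·7=14. Service 275; fixed 200; total 475.
{Bravo, Charlie}: service 359 + fixed 129 = 488
{Alpha}: service 866 + fixed 26 = 892
No other subset beats 449.

Open Bravo, Charlie and Delta; minimum total cost 449.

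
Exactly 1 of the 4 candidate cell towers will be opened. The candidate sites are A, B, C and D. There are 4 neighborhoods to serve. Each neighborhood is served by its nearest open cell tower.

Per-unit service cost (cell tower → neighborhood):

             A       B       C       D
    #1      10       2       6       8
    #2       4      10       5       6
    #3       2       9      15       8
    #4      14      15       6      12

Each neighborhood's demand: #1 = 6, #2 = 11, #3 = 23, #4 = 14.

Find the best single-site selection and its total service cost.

Choose A only; total service cost 346.

With exactly 1 open, each neighborhood uses its cheapest among the chosen.
{A}: #1→A 10·6=60, #2→A 4·11=44, #3→A 2·23=46, #4→A 14·14=196. Service cost 346.
{D}: service cost 466
{C}: service cost 520
Among all 4 size-1 choices, {A} is lowest.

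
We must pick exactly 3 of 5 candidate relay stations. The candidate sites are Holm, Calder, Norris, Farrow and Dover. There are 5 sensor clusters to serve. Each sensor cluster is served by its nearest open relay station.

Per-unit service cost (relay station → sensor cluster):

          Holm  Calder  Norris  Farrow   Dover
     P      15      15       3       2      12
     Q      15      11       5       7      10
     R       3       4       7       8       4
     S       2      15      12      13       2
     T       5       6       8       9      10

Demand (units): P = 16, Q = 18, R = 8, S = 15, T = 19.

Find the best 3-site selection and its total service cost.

Choose Holm, Norris and Farrow; total service cost 271.

With exactly 3 open, each sensor cluster uses its cheapest among the chosen.
{Holm, Norris, Farrow}: P→Farrow 2·16=32, Q→Norris 5·18=90, R→Holm 3·8=24, S→Holm 2·15=30, T→Holm 5·19=95. Service cost 271.
{Holm, Calder, Norris}: service cost 287
{Holm, Norris, Dover}: service cost 287
Among all 10 size-3 choices, {Holm, Norris, Farrow} is lowest.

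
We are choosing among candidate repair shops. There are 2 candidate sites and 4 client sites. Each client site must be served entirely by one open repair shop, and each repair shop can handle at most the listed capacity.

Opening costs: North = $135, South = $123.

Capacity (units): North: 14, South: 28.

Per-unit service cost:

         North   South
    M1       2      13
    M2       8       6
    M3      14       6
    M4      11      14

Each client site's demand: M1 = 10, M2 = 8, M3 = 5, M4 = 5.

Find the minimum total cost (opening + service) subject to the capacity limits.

Open {South}: M1→South 13·10=130, M2→South 6·8=48, M3→South 6·5=30, M4→South 14·5=70.
Loads: South carries 28/28. Service 278; fixed 123; total 401.
Next best feasible plan costs 426.

Minimum total cost: 401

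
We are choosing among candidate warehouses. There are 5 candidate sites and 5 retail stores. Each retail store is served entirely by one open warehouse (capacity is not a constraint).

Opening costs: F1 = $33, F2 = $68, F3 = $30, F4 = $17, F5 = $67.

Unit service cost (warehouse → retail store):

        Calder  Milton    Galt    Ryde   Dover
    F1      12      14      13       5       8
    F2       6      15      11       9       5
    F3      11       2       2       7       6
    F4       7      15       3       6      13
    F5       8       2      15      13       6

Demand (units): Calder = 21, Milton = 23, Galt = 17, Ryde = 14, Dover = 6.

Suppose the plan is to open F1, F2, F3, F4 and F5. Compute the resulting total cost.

Total cost: 521

Each retail store is assigned to its cheapest site among the open ones.
{F1, F2, F3, F4, F5}: Calder→F2 6·21=126, Milton→F3 2·23=46, Galt→F3 2·17=34, Ryde→F1 5·14=70, Dover→F2 5·6=30. Service 306; fixed 215; total 521.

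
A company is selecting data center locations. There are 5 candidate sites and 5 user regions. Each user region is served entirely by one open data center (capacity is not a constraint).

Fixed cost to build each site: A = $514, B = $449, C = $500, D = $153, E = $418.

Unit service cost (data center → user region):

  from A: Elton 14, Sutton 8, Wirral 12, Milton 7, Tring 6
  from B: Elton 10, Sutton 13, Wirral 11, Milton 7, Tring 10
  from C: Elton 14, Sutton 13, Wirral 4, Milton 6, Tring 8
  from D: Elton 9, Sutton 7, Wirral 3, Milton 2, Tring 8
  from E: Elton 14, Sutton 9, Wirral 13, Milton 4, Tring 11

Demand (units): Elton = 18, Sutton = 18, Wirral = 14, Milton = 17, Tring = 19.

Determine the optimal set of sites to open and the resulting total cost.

Open D only; minimum total cost 669.

For any fixed open set, each user region goes to its cheapest open site; total = fixed + service.
{D}: Elton→D 9·18=162, Sutton→D 7·18=126, Wirral→D 3·14=42, Milton→D 2·17=34, Tring→D 8·19=152. Service 516; fixed 153; total 669.
{D, E}: service 516 + fixed 571 = 1087
{B, D}: service 516 + fixed 602 = 1118
{A, B, C, D, E}: Elton→D 9·18=162, Sutton→D 7·18=126, Wirral→D 3·14=42, Milton→D 2·17=34, Tring→A 6·19=114. Service 478; fixed 2034; total 2512.
No other subset beats 669.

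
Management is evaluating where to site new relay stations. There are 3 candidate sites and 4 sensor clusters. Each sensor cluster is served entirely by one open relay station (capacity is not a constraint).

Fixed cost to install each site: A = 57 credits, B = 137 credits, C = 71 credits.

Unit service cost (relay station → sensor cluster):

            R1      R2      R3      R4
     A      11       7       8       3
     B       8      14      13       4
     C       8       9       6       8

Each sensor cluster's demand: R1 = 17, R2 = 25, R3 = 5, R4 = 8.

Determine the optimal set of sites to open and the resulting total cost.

Open A only; minimum total cost 483.

For any fixed open set, each sensor cluster goes to its cheapest open site; total = fixed + service.
{A}: R1→A 11·17=187, R2→A 7·25=175, R3→A 8·5=40, R4→A 3·8=24. Service 426; fixed 57; total 483.
{A, C}: R1→C 8·17=136, R2→A 7·25=175, R3→C 6·5=30, R4→A 3·8=24. Service 365; fixed 128; total 493.
{C}: R1→C 8·17=136, R2→C 9·25=225, R3→C 6·5=30, R4→C 8·8=64. Service 455; fixed 71; total 526.
{A, B, C}: service 365 + fixed 265 = 630
No other subset beats 483.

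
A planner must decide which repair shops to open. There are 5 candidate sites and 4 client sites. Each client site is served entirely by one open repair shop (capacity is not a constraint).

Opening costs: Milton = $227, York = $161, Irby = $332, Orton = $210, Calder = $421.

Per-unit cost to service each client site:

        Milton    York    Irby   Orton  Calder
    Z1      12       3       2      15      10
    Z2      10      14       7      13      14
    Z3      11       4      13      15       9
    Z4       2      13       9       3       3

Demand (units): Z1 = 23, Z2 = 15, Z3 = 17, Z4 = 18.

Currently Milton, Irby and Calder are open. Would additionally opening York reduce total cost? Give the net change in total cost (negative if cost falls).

No — net change +76 (cost rises by 76).

Current service cost with {Milton, Irby, Calder}: 340.
Adding York: each client site re-picks its cheapest; new service cost 255, saving 85.
Extra fixed cost: 161. Net change = 161 − 85 = 76.
(Totals: 1320 → 1396.)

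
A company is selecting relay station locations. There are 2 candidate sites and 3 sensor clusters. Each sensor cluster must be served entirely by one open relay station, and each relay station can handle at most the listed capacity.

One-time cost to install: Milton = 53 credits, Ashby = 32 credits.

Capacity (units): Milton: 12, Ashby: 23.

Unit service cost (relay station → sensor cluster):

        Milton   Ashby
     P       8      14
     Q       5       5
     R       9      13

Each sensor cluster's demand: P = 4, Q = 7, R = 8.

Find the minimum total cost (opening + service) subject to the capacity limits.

Minimum total cost: 224

Open {Milton, Ashby}: P→Milton 8·4=32, Q→Ashby 5·7=35, R→Milton 9·8=72.
Loads: Milton carries 12/12, Ashby carries 7/23. Service 139; fixed 85; total 224.
Next best feasible plan costs 227.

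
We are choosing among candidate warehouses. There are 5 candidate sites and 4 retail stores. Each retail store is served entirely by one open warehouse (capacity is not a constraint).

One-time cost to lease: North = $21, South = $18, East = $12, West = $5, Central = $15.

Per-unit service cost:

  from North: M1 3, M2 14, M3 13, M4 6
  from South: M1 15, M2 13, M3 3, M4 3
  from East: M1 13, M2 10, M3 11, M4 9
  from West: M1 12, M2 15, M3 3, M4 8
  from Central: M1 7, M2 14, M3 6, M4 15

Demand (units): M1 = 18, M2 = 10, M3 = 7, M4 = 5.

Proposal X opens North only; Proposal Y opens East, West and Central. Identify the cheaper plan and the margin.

Proposal X: {North}: M1→North 3·18=54, M2→North 14·10=140, M3→North 13·7=91, M4→North 6·5=30. Service 315; fixed 21; total 336.
Proposal Y: {East, West, Central}: M1→Central 7·18=126, M2→East 10·10=100, M3→West 3·7=21, M4→West 8·5=40. Service 287; fixed 32; total 319.
Difference: |336 − 319| = 17.

Proposal Y is cheaper by 17.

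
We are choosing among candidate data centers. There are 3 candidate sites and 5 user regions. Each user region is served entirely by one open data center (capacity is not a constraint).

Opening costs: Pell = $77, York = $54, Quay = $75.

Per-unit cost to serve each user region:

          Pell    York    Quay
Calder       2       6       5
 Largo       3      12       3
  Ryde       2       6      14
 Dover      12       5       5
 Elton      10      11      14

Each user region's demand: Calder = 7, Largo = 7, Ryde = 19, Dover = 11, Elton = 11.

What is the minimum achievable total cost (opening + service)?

Minimum total cost: 369

For any fixed open set, each user region goes to its cheapest open site; total = fixed + service.
{Pell, York}: Calder→Pell 2·7=14, Largo→Pell 3·7=21, Ryde→Pell 2·19=38, Dover→York 5·11=55, Elton→Pell 10·11=110. Service 238; fixed 131; total 369.
{Pell, Quay}: service 238 + fixed 152 = 390
{Pell}: Calder→Pell 2·7=14, Largo→Pell 3·7=21, Ryde→Pell 2·19=38, Dover→Pell 12·11=132, Elton→Pell 10·11=110. Service 315; fixed 77; total 392.
{Pell, York, Quay}: service 238 + fixed 206 = 444
No other subset beats 369.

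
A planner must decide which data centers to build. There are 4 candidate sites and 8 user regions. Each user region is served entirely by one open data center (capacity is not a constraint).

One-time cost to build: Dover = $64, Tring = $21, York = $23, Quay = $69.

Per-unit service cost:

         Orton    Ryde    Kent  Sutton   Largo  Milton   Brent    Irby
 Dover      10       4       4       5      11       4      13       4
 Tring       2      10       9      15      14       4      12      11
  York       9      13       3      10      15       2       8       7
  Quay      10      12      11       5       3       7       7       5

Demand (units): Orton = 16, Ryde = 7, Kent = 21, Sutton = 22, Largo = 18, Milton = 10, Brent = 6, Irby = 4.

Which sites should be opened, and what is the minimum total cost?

Open Tring, York and Quay; minimum total cost 524.

For any fixed open set, each user region goes to its cheapest open site; total = fixed + service.
{Tring, York, Quay}: Orton→Tring 2·16=32, Ryde→Tring 10·7=70, Kent→York 3·21=63, Sutton→Quay 5·22=110, Largo→Quay 3·18=54, Milton→York 2·10=20, Brent→Quay 7·6=42, Irby→Quay 5·4=20. Service 411; fixed 113; total 524.
{Dover, Tring, York, Quay}: service 365 + fixed 177 = 542
{Dover, Tring, Quay}: Orton→Tring 2·16=32, Ryde→Dover 4·7=28, Kent→Dover 4·21=84, Sutton→Dover 5·22=110, Largo→Quay 3·18=54, Milton→Dover 4·10=40, Brent→Quay 7·6=42, Irby→Dover 4·4=16. Service 406; fixed 154; total 560.
{Tring}: Orton→Tring 2·16=32, Ryde→Tring 10·7=70, Kent→Tring 9·21=189, Sutton→Tring 15·22=330, Largo→Tring 14·18=252, Milton→Tring 4·10=40, Brent→Tring 12·6=72, Irby→Tring 11·4=44. Service 1029; fixed 21; total 1050.
No other subset beats 524.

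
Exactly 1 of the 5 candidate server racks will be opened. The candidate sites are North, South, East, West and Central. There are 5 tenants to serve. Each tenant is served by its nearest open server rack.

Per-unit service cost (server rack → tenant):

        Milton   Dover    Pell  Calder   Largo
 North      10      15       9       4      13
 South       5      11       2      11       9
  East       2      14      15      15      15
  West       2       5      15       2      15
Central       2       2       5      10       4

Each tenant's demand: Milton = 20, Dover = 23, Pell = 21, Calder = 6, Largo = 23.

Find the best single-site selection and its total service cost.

With exactly 1 open, each tenant uses its cheapest among the chosen.
{Central}: Milton→Central 2·20=40, Dover→Central 2·23=46, Pell→Central 5·21=105, Calder→Central 10·6=60, Largo→Central 4·23=92. Service cost 343.
{South}: service cost 668
{West}: service cost 827
Among all 5 size-1 choices, {Central} is lowest.

Choose Central only; total service cost 343.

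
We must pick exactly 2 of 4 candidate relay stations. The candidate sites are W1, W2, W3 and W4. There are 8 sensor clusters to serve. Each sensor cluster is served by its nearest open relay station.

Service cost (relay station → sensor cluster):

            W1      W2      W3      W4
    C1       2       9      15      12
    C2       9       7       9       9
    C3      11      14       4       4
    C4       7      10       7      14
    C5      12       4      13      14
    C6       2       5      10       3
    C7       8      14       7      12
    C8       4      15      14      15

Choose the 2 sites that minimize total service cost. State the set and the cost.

With exactly 2 open, each sensor cluster uses its cheapest among the chosen.
{W1, W2}: C1→W1 2, C2→W2 7, C3→W1 11, C4→W1 7, C5→W2 4, C6→W1 2, C7→W1 8, C8→W1 4. Service cost 45.
{W1, W3}: service cost 47
{W1, W4}: service cost 48
Among all 6 size-2 choices, {W1, W2} is lowest.

Choose W1 and W2; total service cost 45.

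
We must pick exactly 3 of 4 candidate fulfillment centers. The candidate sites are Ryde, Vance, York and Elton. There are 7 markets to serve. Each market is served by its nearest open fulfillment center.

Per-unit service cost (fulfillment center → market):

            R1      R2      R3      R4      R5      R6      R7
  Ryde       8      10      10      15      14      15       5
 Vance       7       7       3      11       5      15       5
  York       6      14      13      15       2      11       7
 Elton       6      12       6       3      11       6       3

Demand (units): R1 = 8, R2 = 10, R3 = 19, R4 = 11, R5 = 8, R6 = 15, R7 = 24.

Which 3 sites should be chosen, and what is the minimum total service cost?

With exactly 3 open, each market uses its cheapest among the chosen.
{Vance, York, Elton}: R1→York 6·8=48, R2→Vance 7·10=70, R3→Vance 3·19=57, R4→Elton 3·11=33, R5→York 2·8=16, R6→Elton 6·15=90, R7→Elton 3·24=72. Service cost 386.
{Ryde, Vance, Elton}: service cost 410
{Ryde, York, Elton}: service cost 473
Among all 4 size-3 choices, {Vance, York, Elton} is lowest.

Choose Vance, York and Elton; total service cost 386.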